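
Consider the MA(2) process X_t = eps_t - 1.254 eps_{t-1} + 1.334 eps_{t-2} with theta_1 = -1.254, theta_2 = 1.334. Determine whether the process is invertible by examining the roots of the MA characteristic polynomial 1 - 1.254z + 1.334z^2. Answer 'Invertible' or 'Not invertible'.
\text{Not invertible}

The MA(q) characteristic polynomial is P(z) = 1 - 1.254z + 1.334z^2.
Invertibility requires all roots to lie outside the unit circle, i.e. |z| > 1 for every root.
Set 1 + (-1.254) z + (1.334) z^2 = 0, i.e. a z^2 + b z + c = 0 with a = 1.334, b = -1.254, c = 1.
Discriminant D = b^2 - 4ac = (-1.254)^2 - 4*(1.334)*1 = 1.572516 - (5.336) = -3.763484.
D < 0, so the roots are the complex-conjugate pair z = (-b +/- i sqrt(-D)) / (2a) = 0.47 +/- 0.7271i.
For a conjugate pair |z|^2 = z * conj(z) = (product of roots) = c/a = 1/(1.334) = 0.749625, so |z| = sqrt(0.749625) = 0.8658 for both roots.
Moduli of all roots: 0.8658, 0.8658.
All moduli strictly greater than 1? No.
Verdict: Not invertible.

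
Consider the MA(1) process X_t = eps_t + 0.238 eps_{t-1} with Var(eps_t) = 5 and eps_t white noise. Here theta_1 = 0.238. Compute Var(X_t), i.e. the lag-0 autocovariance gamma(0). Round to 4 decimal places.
\gamma(0) = 5.2832

For an MA(q) process X_t = eps_t + sum_i theta_i eps_{t-i} with
Var(eps_t) = sigma^2, the variance is
  gamma(0) = sigma^2 * (1 + sum_i theta_i^2).
  sum_i theta_i^2 = (0.238)^2 = 0.056644.
  gamma(0) = 5 * (1 + 0.056644) = 5 * 1.056644 = 5.28322, which rounds to 5.2832.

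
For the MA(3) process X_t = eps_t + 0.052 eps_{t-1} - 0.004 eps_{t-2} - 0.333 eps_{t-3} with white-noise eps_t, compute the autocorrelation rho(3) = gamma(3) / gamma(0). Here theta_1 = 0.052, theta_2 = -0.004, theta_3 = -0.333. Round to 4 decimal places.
\rho(3) = -0.2990

For an MA(q) process with theta_0 = 1, the autocovariance is
  gamma(k) = sigma^2 * sum_{i=0..q-k} theta_i * theta_{i+k},
and rho(k) = gamma(k) / gamma(0). Sigma^2 cancels.
  numerator   = (1)*(-0.333) = -0.333.
  denominator = (1)^2 + (0.052)^2 + (-0.004)^2 + (-0.333)^2 = 1.113609.
  rho(3) = -0.333 / 1.113609 = -0.2990.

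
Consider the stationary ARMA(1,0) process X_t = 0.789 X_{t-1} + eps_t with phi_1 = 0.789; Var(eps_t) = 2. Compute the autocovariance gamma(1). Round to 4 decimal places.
\gamma(1) = 4.1804

Multiply the model equation by X_{t-k} and take expectations. With theta_0 = psi_0 = 1 and psi_j the MA(infinity) weights, this gives
  gamma(k) - sum_i phi_i gamma(k-i) = c_k,
  c_k = sigma^2 * sum_{j=k..q} theta_j psi_{j-k}   (c_k = 0 for k > q),
using gamma(-m) = gamma(m).
Pure AR (q = 0): c_0 = sigma^2 = 2, c_k = 0 for k >= 1.
Equations for k = 0 and k = 1 (AR order 1):
  gamma(0) = phi_1 gamma(1) + c_0
  gamma(1) = phi_1 gamma(0) + c_1
Substituting the second into the first: gamma(0) (1 - phi_1^2) = c_0 + phi_1 c_1, so
  gamma(0) = c_0 / (1 - phi_1^2) = 2 / (1 - (0.789)^2) = 2 / 0.377479 = 5.298308.
  gamma(1) = phi_1 gamma(0) = (0.789)(5.298308) = 4.180365.
Therefore gamma(1) = 4.1804 (to 4 decimal places).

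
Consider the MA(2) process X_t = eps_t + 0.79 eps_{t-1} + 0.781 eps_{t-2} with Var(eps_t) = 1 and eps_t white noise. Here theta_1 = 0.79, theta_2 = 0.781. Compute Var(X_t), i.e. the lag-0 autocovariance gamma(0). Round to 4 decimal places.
\gamma(0) = 2.2341

For an MA(q) process X_t = eps_t + sum_i theta_i eps_{t-i} with
Var(eps_t) = sigma^2, the variance is
  gamma(0) = sigma^2 * (1 + sum_i theta_i^2).
  sum_i theta_i^2 = (0.79)^2 + (0.781)^2 = 0.6241 + 0.609961 = 1.234061.
  gamma(0) = 1 * (1 + 1.234061) = 1 * 2.234061 = 2.234061, which rounds to 2.2341.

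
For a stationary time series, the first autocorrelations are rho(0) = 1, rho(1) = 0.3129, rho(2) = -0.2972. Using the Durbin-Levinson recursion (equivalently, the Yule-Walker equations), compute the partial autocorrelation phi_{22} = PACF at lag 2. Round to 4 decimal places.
\phi_{22} = -0.4380

The PACF at lag k is phi_{kk}, the last component of the solution
to the Yule-Walker system G_k phi = r_k where
  (G_k)_{ij} = rho(|i - j|), (r_k)_i = rho(i), i,j = 1..k.
Equivalently, Durbin-Levinson gives phi_{kk} iteratively:
  phi_{11} = rho(1)
  phi_{kk} = [rho(k) - sum_{j=1..k-1} phi_{k-1,j} rho(k-j)]
            / [1 - sum_{j=1..k-1} phi_{k-1,j} rho(j)],
  phi_{k,j} = phi_{k-1,j} - phi_{kk} phi_{k-1,k-j},  j = 1..k-1.
Step k = 1:
  phi_11 = rho(1) = 0.3129.
Step k = 2:
  phi_22 = [rho(2) - phi_11 rho(1)] / [1 - phi_11 rho(1)] = [-0.2972 - (0.3129)(0.3129)] / [1 - (0.3129)(0.3129)]
         = -0.39510641 / 0.90209359 = -0.438.
Therefore phi_{22} = -0.4380.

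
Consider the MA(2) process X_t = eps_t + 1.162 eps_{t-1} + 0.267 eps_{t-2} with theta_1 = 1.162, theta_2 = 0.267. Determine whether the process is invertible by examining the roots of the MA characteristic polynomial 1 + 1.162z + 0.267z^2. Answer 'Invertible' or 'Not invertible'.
\text{Invertible}

The MA(q) characteristic polynomial is P(z) = 1 + 1.162z + 0.267z^2.
Invertibility requires all roots to lie outside the unit circle, i.e. |z| > 1 for every root.
Set 1 + (1.162) z + (0.267) z^2 = 0, i.e. a z^2 + b z + c = 0 with a = 0.267, b = 1.162, c = 1.
Discriminant D = b^2 - 4ac = (1.162)^2 - 4*(0.267)*1 = 1.350244 - (1.068) = 0.282244.
D >= 0, so the roots are real: z = (-b +/- sqrt(D)) / (2a) = (-1.162 +/- 0.531266) / (0.534).
  z_1 = (-1.162 + 0.531266) / (0.534) = -1.1811,   |z_1| = 1.1811.
  z_2 = (-1.162 - 0.531266) / (0.534) = -3.1709,   |z_2| = 3.1709.
Moduli of all roots: 1.1811, 3.1709.
All moduli strictly greater than 1? Yes.
Verdict: Invertible.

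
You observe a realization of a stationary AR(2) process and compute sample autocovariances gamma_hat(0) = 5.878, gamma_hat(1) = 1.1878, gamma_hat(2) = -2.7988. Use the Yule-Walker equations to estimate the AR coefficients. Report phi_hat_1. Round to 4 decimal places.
\hat\phi_{1} = 0.3110

The Yule-Walker equations for an AR(p) process read, in matrix form,
  Gamma_p phi = r_p,   with   (Gamma_p)_{ij} = gamma(|i - j|),
                       (r_p)_i = gamma(i),   i,j = 1..p.
Substitute the sample gammas (Toeplitz matrix and right-hand side of size 2):
  Gamma_p = [[5.878, 1.1878], [1.1878, 5.878]]
  r_p     = [1.1878, -2.7988]
Written out:
  5.878 phi_1 + 1.1878 phi_2 = 1.1878
  1.1878 phi_1 + 5.878 phi_2 = -2.7988
Solve by Cramer's rule:
  det = gamma(0)^2 - gamma(1)^2 = (5.878)^2 - (1.1878)^2 = 34.550884 - 1.41086884 = 33.14001516
  phi_hat_1 = [gamma(1) gamma(0) - gamma(1) gamma(2)] / det = [(1.1878)(5.878) - (1.1878)(-2.7988)] / 33.14001516 = 10.30630304 / 33.14001516 = 0.311
  phi_hat_2 = [gamma(0) gamma(2) - gamma(1)^2] / det = [(5.878)(-2.7988) - (1.1878)^2] / 33.14001516 = -17.86221524 / 33.14001516 = -0.539
So phi_hat = [0.3110, -0.5390].
Therefore phi_hat_1 = 0.3110.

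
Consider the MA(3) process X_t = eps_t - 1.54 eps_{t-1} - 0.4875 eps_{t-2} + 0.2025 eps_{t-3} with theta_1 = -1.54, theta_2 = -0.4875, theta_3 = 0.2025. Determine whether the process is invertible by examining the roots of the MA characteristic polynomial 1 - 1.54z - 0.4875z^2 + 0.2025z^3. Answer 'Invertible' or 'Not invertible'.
\text{Not invertible}

The MA(q) characteristic polynomial is P(z) = 1 - 1.54z - 0.4875z^2 + 0.2025z^3.
Invertibility requires all roots to lie outside the unit circle, i.e. |z| > 1 for every root.
Degree 3: look for a simple real root z0 first, then factor out (1 - z/z0) and solve the remaining quadratic.
Testing z0 = 4: P(4) = 1 + (-1.54)(4) + (-0.4875)(4)^2 + (0.2025)(4)^3
  = 1 + (-6.16) + (-7.8) + (12.96) = 0.  So z_0 = 4 is a root, |z_0| = 4.
Divide out the factor (1 - 0.25 z) = (1 - z/z0) (since 1/z0 = 0.25):
  P(z) = (1 - 0.25 z)(1 + (-1.29) z + (-0.81) z^2)
  [check: z-coef -1.29 - (0.25) = -1.54; z^2-coef -0.81 - (0.25)(-1.29) = -0.4875; z^3-coef -(0.25)(-0.81) = 0.2025.]
Remaining roots from the quadratic factor 1 + (-1.29) z + (-0.81) z^2:
  Set 1 + (-1.29) z + (-0.81) z^2 = 0, i.e. a z^2 + b z + c = 0 with a = -0.81, b = -1.29, c = 1.
  Discriminant D = b^2 - 4ac = (-1.29)^2 - 4*(-0.81)*1 = 1.6641 - (-3.24) = 4.9041.
  D >= 0, so the roots are real: z = (-b +/- sqrt(D)) / (2a) = (1.29 +/- 2.21452) / (-1.62).
    z_1 = (1.29 + 2.21452) / (-1.62) = -2.1633,   |z_1| = 2.1633.
    z_2 = (1.29 - 2.21452) / (-1.62) = 0.5707,   |z_2| = 0.5707.
Moduli of all roots: 4.0000, 2.1633, 0.5707.
All moduli strictly greater than 1? No.
Verdict: Not invertible.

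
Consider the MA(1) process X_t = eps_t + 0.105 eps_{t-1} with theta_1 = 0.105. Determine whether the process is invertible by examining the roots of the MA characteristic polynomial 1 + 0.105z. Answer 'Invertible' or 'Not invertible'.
\text{Invertible}

The MA(q) characteristic polynomial is P(z) = 1 + 0.105z.
Invertibility requires all roots to lie outside the unit circle, i.e. |z| > 1 for every root.
This is linear in z: 1 + (0.105) z = 0  =>  z = -1/(0.105) = -9.52381,  |z| = 9.52381.
Moduli of all roots: 9.5238.
All moduli strictly greater than 1? Yes.
Verdict: Invertible.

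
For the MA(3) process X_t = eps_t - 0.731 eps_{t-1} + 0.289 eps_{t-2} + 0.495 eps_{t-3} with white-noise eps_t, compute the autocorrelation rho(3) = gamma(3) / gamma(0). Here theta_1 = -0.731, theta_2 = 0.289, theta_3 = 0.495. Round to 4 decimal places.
\rho(3) = 0.2657

For an MA(q) process with theta_0 = 1, the autocovariance is
  gamma(k) = sigma^2 * sum_{i=0..q-k} theta_i * theta_{i+k},
and rho(k) = gamma(k) / gamma(0). Sigma^2 cancels.
  numerator   = (1)*(0.495) = 0.495.
  denominator = (1)^2 + (-0.731)^2 + (0.289)^2 + (0.495)^2 = 1.862907.
  rho(3) = 0.495 / 1.862907 = 0.2657.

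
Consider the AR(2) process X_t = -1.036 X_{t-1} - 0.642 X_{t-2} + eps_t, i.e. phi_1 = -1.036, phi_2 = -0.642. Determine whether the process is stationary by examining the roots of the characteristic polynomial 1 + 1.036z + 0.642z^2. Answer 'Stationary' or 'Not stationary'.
\text{Stationary}

The AR(p) characteristic polynomial is P(z) = 1 + 1.036z + 0.642z^2.
Stationarity requires all roots to lie outside the unit circle, i.e. |z| > 1 for every root.
Set 1 + (1.036) z + (0.642) z^2 = 0, i.e. a z^2 + b z + c = 0 with a = 0.642, b = 1.036, c = 1.
Discriminant D = b^2 - 4ac = (1.036)^2 - 4*(0.642)*1 = 1.073296 - (2.568) = -1.494704.
D < 0, so the roots are the complex-conjugate pair z = (-b +/- i sqrt(-D)) / (2a) = -0.8069 +/- 0.9522i.
For a conjugate pair |z|^2 = z * conj(z) = (product of roots) = c/a = 1/(0.642) = 1.557632, so |z| = sqrt(1.557632) = 1.2481 for both roots.
Moduli of all roots: 1.2481, 1.2481.
All moduli strictly greater than 1? Yes.
Verdict: Stationary.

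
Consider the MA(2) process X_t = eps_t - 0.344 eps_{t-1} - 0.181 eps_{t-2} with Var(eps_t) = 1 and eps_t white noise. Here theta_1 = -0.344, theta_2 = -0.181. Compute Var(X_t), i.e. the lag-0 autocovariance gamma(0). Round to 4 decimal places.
\gamma(0) = 1.1511

For an MA(q) process X_t = eps_t + sum_i theta_i eps_{t-i} with
Var(eps_t) = sigma^2, the variance is
  gamma(0) = sigma^2 * (1 + sum_i theta_i^2).
  sum_i theta_i^2 = (-0.344)^2 + (-0.181)^2 = 0.118336 + 0.032761 = 0.151097.
  gamma(0) = 1 * (1 + 0.151097) = 1 * 1.151097 = 1.151097, which rounds to 1.1511.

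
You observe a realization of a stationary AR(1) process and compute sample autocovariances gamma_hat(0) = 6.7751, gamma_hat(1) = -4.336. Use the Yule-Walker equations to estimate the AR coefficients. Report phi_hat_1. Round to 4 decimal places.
\hat\phi_{1} = -0.6400

The Yule-Walker equations for an AR(p) process read, in matrix form,
  Gamma_p phi = r_p,   with   (Gamma_p)_{ij} = gamma(|i - j|),
                       (r_p)_i = gamma(i),   i,j = 1..p.
Substitute the sample gammas (Toeplitz matrix and right-hand side of size 1):
  Gamma_p = [[6.7751]]
  r_p     = [-4.336]
With p = 1 this is the single equation gamma(0) phi_1 = gamma(1):
  phi_hat_1 = gamma(1) / gamma(0) = -4.336 / 6.7751 = -0.6400.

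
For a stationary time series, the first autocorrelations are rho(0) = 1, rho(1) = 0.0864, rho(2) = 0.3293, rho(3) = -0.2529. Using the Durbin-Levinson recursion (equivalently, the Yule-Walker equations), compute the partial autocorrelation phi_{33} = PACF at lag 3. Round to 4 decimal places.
\phi_{33} = -0.3379

The PACF at lag k is phi_{kk}, the last component of the solution
to the Yule-Walker system G_k phi = r_k where
  (G_k)_{ij} = rho(|i - j|), (r_k)_i = rho(i), i,j = 1..k.
Equivalently, Durbin-Levinson gives phi_{kk} iteratively:
  phi_{11} = rho(1)
  phi_{kk} = [rho(k) - sum_{j=1..k-1} phi_{k-1,j} rho(k-j)]
            / [1 - sum_{j=1..k-1} phi_{k-1,j} rho(j)],
  phi_{k,j} = phi_{k-1,j} - phi_{kk} phi_{k-1,k-j},  j = 1..k-1.
Step k = 1:
  phi_11 = rho(1) = 0.0864.
Step k = 2:
  phi_22 = [rho(2) - phi_11 rho(1)] / [1 - phi_11 rho(1)] = [0.3293 - (0.0864)(0.0864)] / [1 - (0.0864)(0.0864)]
         = 0.32183504 / 0.99253504 = 0.324256.
  Update: phi_21 = phi_11 - phi_22 phi_11 = 0.0864 - (0.324256)(0.0864) = 0.058384.
Step k = 3:
  phi_33 = [rho(3) - phi_21 rho(2) - phi_22 rho(1)] / [1 - phi_21 rho(1) - phi_22 rho(2)]
    numerator   = -0.2529 - (0.058384)(0.3293) - (0.324256)(0.0864) = -0.30014164
    denominator = 1 - (0.058384)(0.0864) - (0.324256)(0.3293) = 0.88817823
  phi_33 = -0.30014164 / 0.88817823 = -0.3379.
Therefore phi_{33} = -0.3379.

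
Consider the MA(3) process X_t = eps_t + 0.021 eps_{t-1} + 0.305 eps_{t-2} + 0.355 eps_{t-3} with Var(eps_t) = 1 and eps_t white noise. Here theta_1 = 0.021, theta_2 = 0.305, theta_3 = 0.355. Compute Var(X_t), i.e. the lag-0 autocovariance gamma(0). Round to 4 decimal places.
\gamma(0) = 1.2195

For an MA(q) process X_t = eps_t + sum_i theta_i eps_{t-i} with
Var(eps_t) = sigma^2, the variance is
  gamma(0) = sigma^2 * (1 + sum_i theta_i^2).
  sum_i theta_i^2 = (0.021)^2 + (0.305)^2 + (0.355)^2 = 0.000441 + 0.093025 + 0.126025 = 0.219491.
  gamma(0) = 1 * (1 + 0.219491) = 1 * 1.219491 = 1.219491, which rounds to 1.2195.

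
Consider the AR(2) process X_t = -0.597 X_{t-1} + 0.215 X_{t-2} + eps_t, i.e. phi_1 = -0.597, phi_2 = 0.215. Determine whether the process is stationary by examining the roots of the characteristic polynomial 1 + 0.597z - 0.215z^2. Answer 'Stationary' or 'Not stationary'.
\text{Stationary}

The AR(p) characteristic polynomial is P(z) = 1 + 0.597z - 0.215z^2.
Stationarity requires all roots to lie outside the unit circle, i.e. |z| > 1 for every root.
Set 1 + (0.597) z + (-0.215) z^2 = 0, i.e. a z^2 + b z + c = 0 with a = -0.215, b = 0.597, c = 1.
Discriminant D = b^2 - 4ac = (0.597)^2 - 4*(-0.215)*1 = 0.356409 - (-0.86) = 1.216409.
D >= 0, so the roots are real: z = (-b +/- sqrt(D)) / (2a) = (-0.597 +/- 1.102909) / (-0.43).
  z_1 = (-0.597 + 1.102909) / (-0.43) = -1.1765,   |z_1| = 1.1765.
  z_2 = (-0.597 - 1.102909) / (-0.43) = 3.9533,   |z_2| = 3.9533.
Moduli of all roots: 1.1765, 3.9533.
All moduli strictly greater than 1? Yes.
Verdict: Stationary.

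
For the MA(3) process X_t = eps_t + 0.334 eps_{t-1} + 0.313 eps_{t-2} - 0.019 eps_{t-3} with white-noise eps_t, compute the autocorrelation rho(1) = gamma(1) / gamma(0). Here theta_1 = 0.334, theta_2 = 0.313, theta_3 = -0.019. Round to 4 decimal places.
\rho(1) = 0.3576

For an MA(q) process with theta_0 = 1, the autocovariance is
  gamma(k) = sigma^2 * sum_{i=0..q-k} theta_i * theta_{i+k},
and rho(k) = gamma(k) / gamma(0). Sigma^2 cancels.
  numerator   = (1)*(0.334) + (0.334)*(0.313) + (0.313)*(-0.019) = 0.432595.
  denominator = (1)^2 + (0.334)^2 + (0.313)^2 + (-0.019)^2 = 1.209886.
  rho(1) = 0.432595 / 1.209886 = 0.3576.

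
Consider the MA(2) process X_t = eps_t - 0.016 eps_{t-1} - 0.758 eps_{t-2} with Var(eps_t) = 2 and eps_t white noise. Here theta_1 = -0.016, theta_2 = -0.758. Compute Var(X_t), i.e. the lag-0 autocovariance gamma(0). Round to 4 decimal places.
\gamma(0) = 3.1496

For an MA(q) process X_t = eps_t + sum_i theta_i eps_{t-i} with
Var(eps_t) = sigma^2, the variance is
  gamma(0) = sigma^2 * (1 + sum_i theta_i^2).
  sum_i theta_i^2 = (-0.016)^2 + (-0.758)^2 = 0.000256 + 0.574564 = 0.57482.
  gamma(0) = 2 * (1 + 0.57482) = 2 * 1.57482 = 3.14964, which rounds to 3.1496.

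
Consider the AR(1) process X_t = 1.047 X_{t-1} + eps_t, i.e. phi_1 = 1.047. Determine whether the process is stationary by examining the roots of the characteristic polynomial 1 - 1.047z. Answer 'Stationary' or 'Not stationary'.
\text{Not stationary}

The AR(p) characteristic polynomial is P(z) = 1 - 1.047z.
Stationarity requires all roots to lie outside the unit circle, i.e. |z| > 1 for every root.
This is linear in z: 1 + (-1.047) z = 0  =>  z = -1/(-1.047) = 0.95511,  |z| = 0.95511.
Moduli of all roots: 0.9551.
All moduli strictly greater than 1? No.
Verdict: Not stationary.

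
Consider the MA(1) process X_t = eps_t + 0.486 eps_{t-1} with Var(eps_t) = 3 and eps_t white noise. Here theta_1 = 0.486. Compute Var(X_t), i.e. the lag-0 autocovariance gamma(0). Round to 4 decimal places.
\gamma(0) = 3.7086

For an MA(q) process X_t = eps_t + sum_i theta_i eps_{t-i} with
Var(eps_t) = sigma^2, the variance is
  gamma(0) = sigma^2 * (1 + sum_i theta_i^2).
  sum_i theta_i^2 = (0.486)^2 = 0.236196.
  gamma(0) = 3 * (1 + 0.236196) = 3 * 1.236196 = 3.708588, which rounds to 3.7086.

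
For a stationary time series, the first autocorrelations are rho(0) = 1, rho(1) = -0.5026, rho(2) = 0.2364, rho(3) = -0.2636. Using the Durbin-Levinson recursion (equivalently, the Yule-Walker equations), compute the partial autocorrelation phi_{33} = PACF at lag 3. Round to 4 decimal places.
\phi_{33} = -0.2050

The PACF at lag k is phi_{kk}, the last component of the solution
to the Yule-Walker system G_k phi = r_k where
  (G_k)_{ij} = rho(|i - j|), (r_k)_i = rho(i), i,j = 1..k.
Equivalently, Durbin-Levinson gives phi_{kk} iteratively:
  phi_{11} = rho(1)
  phi_{kk} = [rho(k) - sum_{j=1..k-1} phi_{k-1,j} rho(k-j)]
            / [1 - sum_{j=1..k-1} phi_{k-1,j} rho(j)],
  phi_{k,j} = phi_{k-1,j} - phi_{kk} phi_{k-1,k-j},  j = 1..k-1.
Step k = 1:
  phi_11 = rho(1) = -0.5026.
Step k = 2:
  phi_22 = [rho(2) - phi_11 rho(1)] / [1 - phi_11 rho(1)] = [0.2364 - (-0.5026)(-0.5026)] / [1 - (-0.5026)(-0.5026)]
         = -0.01620676 / 0.74739324 = -0.021684.
  Update: phi_21 = phi_11 - phi_22 phi_11 = -0.5026 - (-0.021684)(-0.5026) = -0.513499.
Step k = 3:
  phi_33 = [rho(3) - phi_21 rho(2) - phi_22 rho(1)] / [1 - phi_21 rho(1) - phi_22 rho(2)]
    numerator   = -0.2636 - (-0.513499)(0.2364) - (-0.021684)(-0.5026) = -0.15310751
    denominator = 1 - (-0.513499)(-0.5026) - (-0.021684)(0.2364) = 0.74704181
  phi_33 = -0.15310751 / 0.74704181 = -0.205.
Therefore phi_{33} = -0.2050.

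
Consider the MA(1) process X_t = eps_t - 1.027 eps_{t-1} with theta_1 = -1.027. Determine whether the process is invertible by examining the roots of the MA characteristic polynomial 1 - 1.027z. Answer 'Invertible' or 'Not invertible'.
\text{Not invertible}

The MA(q) characteristic polynomial is P(z) = 1 - 1.027z.
Invertibility requires all roots to lie outside the unit circle, i.e. |z| > 1 for every root.
This is linear in z: 1 + (-1.027) z = 0  =>  z = -1/(-1.027) = 0.97371,  |z| = 0.97371.
Moduli of all roots: 0.9737.
All moduli strictly greater than 1? No.
Verdict: Not invertible.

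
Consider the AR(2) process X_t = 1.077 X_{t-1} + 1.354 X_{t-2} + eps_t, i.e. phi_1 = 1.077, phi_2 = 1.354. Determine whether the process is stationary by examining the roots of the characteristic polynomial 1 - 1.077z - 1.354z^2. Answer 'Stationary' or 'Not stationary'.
\text{Not stationary}

The AR(p) characteristic polynomial is P(z) = 1 - 1.077z - 1.354z^2.
Stationarity requires all roots to lie outside the unit circle, i.e. |z| > 1 for every root.
Set 1 + (-1.077) z + (-1.354) z^2 = 0, i.e. a z^2 + b z + c = 0 with a = -1.354, b = -1.077, c = 1.
Discriminant D = b^2 - 4ac = (-1.077)^2 - 4*(-1.354)*1 = 1.159929 - (-5.416) = 6.575929.
D >= 0, so the roots are real: z = (-b +/- sqrt(D)) / (2a) = (1.077 +/- 2.564357) / (-2.708).
  z_1 = (1.077 + 2.564357) / (-2.708) = -1.3447,   |z_1| = 1.3447.
  z_2 = (1.077 - 2.564357) / (-2.708) = 0.5492,   |z_2| = 0.5492.
Moduli of all roots: 1.3447, 0.5492.
All moduli strictly greater than 1? No.
Verdict: Not stationary.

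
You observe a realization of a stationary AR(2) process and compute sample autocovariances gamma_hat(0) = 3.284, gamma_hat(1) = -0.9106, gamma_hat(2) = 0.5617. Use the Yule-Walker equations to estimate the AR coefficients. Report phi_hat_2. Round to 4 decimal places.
\hat\phi_{2} = 0.1020

The Yule-Walker equations for an AR(p) process read, in matrix form,
  Gamma_p phi = r_p,   with   (Gamma_p)_{ij} = gamma(|i - j|),
                       (r_p)_i = gamma(i),   i,j = 1..p.
Substitute the sample gammas (Toeplitz matrix and right-hand side of size 2):
  Gamma_p = [[3.284, -0.9106], [-0.9106, 3.284]]
  r_p     = [-0.9106, 0.5617]
Written out:
  3.284 phi_1 - 0.9106 phi_2 = -0.9106
  -0.9106 phi_1 + 3.284 phi_2 = 0.5617
Solve by Cramer's rule:
  det = gamma(0)^2 - gamma(1)^2 = (3.284)^2 - (-0.9106)^2 = 10.784656 - 0.82919236 = 9.95546364
  phi_hat_1 = [gamma(1) gamma(0) - gamma(1) gamma(2)] / det = [(-0.9106)(3.284) - (-0.9106)(0.5617)] / 9.95546364 = -2.47892638 / 9.95546364 = -0.249
  phi_hat_2 = [gamma(0) gamma(2) - gamma(1)^2] / det = [(3.284)(0.5617) - (-0.9106)^2] / 9.95546364 = 1.01543044 / 9.95546364 = 0.102
So phi_hat = [-0.2490, 0.1020].
Therefore phi_hat_2 = 0.1020.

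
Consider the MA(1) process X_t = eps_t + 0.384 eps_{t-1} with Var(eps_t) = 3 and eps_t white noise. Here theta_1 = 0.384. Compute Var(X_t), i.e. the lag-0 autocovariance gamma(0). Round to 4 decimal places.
\gamma(0) = 3.4424

For an MA(q) process X_t = eps_t + sum_i theta_i eps_{t-i} with
Var(eps_t) = sigma^2, the variance is
  gamma(0) = sigma^2 * (1 + sum_i theta_i^2).
  sum_i theta_i^2 = (0.384)^2 = 0.147456.
  gamma(0) = 3 * (1 + 0.147456) = 3 * 1.147456 = 3.442368, which rounds to 3.4424.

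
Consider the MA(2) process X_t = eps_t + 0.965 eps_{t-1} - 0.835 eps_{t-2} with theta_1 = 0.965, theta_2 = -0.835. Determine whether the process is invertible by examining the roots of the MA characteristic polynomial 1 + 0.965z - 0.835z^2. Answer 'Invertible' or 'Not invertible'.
\text{Not invertible}

The MA(q) characteristic polynomial is P(z) = 1 + 0.965z - 0.835z^2.
Invertibility requires all roots to lie outside the unit circle, i.e. |z| > 1 for every root.
Set 1 + (0.965) z + (-0.835) z^2 = 0, i.e. a z^2 + b z + c = 0 with a = -0.835, b = 0.965, c = 1.
Discriminant D = b^2 - 4ac = (0.965)^2 - 4*(-0.835)*1 = 0.931225 - (-3.34) = 4.271225.
D >= 0, so the roots are real: z = (-b +/- sqrt(D)) / (2a) = (-0.965 +/- 2.066694) / (-1.67).
  z_1 = (-0.965 + 2.066694) / (-1.67) = -0.6597,   |z_1| = 0.6597.
  z_2 = (-0.965 - 2.066694) / (-1.67) = 1.8154,   |z_2| = 1.8154.
Moduli of all roots: 0.6597, 1.8154.
All moduli strictly greater than 1? No.
Verdict: Not invertible.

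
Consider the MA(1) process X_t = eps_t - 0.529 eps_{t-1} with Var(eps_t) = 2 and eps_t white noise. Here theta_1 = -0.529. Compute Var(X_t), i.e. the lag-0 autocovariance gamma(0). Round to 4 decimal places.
\gamma(0) = 2.5597

For an MA(q) process X_t = eps_t + sum_i theta_i eps_{t-i} with
Var(eps_t) = sigma^2, the variance is
  gamma(0) = sigma^2 * (1 + sum_i theta_i^2).
  sum_i theta_i^2 = (-0.529)^2 = 0.279841.
  gamma(0) = 2 * (1 + 0.279841) = 2 * 1.279841 = 2.559682, which rounds to 2.5597.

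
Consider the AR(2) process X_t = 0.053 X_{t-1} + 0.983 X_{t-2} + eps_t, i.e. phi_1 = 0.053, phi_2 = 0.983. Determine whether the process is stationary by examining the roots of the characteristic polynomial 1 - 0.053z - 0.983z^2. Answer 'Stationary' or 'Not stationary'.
\text{Not stationary}

The AR(p) characteristic polynomial is P(z) = 1 - 0.053z - 0.983z^2.
Stationarity requires all roots to lie outside the unit circle, i.e. |z| > 1 for every root.
Set 1 + (-0.053) z + (-0.983) z^2 = 0, i.e. a z^2 + b z + c = 0 with a = -0.983, b = -0.053, c = 1.
Discriminant D = b^2 - 4ac = (-0.053)^2 - 4*(-0.983)*1 = 0.002809 - (-3.932) = 3.934809.
D >= 0, so the roots are real: z = (-b +/- sqrt(D)) / (2a) = (0.053 +/- 1.983635) / (-1.966).
  z_1 = (0.053 + 1.983635) / (-1.966) = -1.0359,   |z_1| = 1.0359.
  z_2 = (0.053 - 1.983635) / (-1.966) = 0.982,   |z_2| = 0.982.
Moduli of all roots: 1.0359, 0.9820.
All moduli strictly greater than 1? No.
Verdict: Not stationary.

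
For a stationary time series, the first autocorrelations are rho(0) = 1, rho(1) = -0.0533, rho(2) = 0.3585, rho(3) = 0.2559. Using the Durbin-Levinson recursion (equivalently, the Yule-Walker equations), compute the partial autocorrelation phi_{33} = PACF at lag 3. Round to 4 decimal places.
\phi_{33} = 0.3300

The PACF at lag k is phi_{kk}, the last component of the solution
to the Yule-Walker system G_k phi = r_k where
  (G_k)_{ij} = rho(|i - j|), (r_k)_i = rho(i), i,j = 1..k.
Equivalently, Durbin-Levinson gives phi_{kk} iteratively:
  phi_{11} = rho(1)
  phi_{kk} = [rho(k) - sum_{j=1..k-1} phi_{k-1,j} rho(k-j)]
            / [1 - sum_{j=1..k-1} phi_{k-1,j} rho(j)],
  phi_{k,j} = phi_{k-1,j} - phi_{kk} phi_{k-1,k-j},  j = 1..k-1.
Step k = 1:
  phi_11 = rho(1) = -0.0533.
Step k = 2:
  phi_22 = [rho(2) - phi_11 rho(1)] / [1 - phi_11 rho(1)] = [0.3585 - (-0.0533)(-0.0533)] / [1 - (-0.0533)(-0.0533)]
         = 0.35565911 / 0.99715911 = 0.356672.
  Update: phi_21 = phi_11 - phi_22 phi_11 = -0.0533 - (0.356672)(-0.0533) = -0.034289.
Step k = 3:
  phi_33 = [rho(3) - phi_21 rho(2) - phi_22 rho(1)] / [1 - phi_21 rho(1) - phi_22 rho(2)]
    numerator   = 0.2559 - (-0.034289)(0.3585) - (0.356672)(-0.0533) = 0.28720337
    denominator = 1 - (-0.034289)(-0.0533) - (0.356672)(0.3585) = 0.87030533
  phi_33 = 0.28720337 / 0.87030533 = 0.33.
Therefore phi_{33} = 0.3300.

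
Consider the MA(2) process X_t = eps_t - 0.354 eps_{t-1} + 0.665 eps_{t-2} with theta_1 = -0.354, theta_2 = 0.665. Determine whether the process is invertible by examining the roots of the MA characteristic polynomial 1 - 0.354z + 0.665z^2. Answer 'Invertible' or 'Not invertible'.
\text{Invertible}

The MA(q) characteristic polynomial is P(z) = 1 - 0.354z + 0.665z^2.
Invertibility requires all roots to lie outside the unit circle, i.e. |z| > 1 for every root.
Set 1 + (-0.354) z + (0.665) z^2 = 0, i.e. a z^2 + b z + c = 0 with a = 0.665, b = -0.354, c = 1.
Discriminant D = b^2 - 4ac = (-0.354)^2 - 4*(0.665)*1 = 0.125316 - (2.66) = -2.534684.
D < 0, so the roots are the complex-conjugate pair z = (-b +/- i sqrt(-D)) / (2a) = 0.2662 +/- 1.197i.
For a conjugate pair |z|^2 = z * conj(z) = (product of roots) = c/a = 1/(0.665) = 1.503759, so |z| = sqrt(1.503759) = 1.2263 for both roots.
Moduli of all roots: 1.2263, 1.2263.
All moduli strictly greater than 1? Yes.
Verdict: Invertible.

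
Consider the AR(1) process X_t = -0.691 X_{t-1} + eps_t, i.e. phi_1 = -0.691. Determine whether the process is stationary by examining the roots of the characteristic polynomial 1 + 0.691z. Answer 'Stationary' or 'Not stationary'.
\text{Stationary}

The AR(p) characteristic polynomial is P(z) = 1 + 0.691z.
Stationarity requires all roots to lie outside the unit circle, i.e. |z| > 1 for every root.
This is linear in z: 1 + (0.691) z = 0  =>  z = -1/(0.691) = -1.447178,  |z| = 1.447178.
Moduli of all roots: 1.4472.
All moduli strictly greater than 1? Yes.
Verdict: Stationary.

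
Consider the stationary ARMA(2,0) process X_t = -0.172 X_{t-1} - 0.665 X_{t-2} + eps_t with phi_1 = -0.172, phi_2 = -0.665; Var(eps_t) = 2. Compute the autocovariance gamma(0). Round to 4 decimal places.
\gamma(0) = 3.6244

Multiply the model equation by X_{t-k} and take expectations. With theta_0 = psi_0 = 1 and psi_j the MA(infinity) weights, this gives
  gamma(k) - sum_i phi_i gamma(k-i) = c_k,
  c_k = sigma^2 * sum_{j=k..q} theta_j psi_{j-k}   (c_k = 0 for k > q),
using gamma(-m) = gamma(m).
Pure AR (q = 0): c_0 = sigma^2 = 2, c_k = 0 for k >= 1.
Equations for k = 0, 1, 2 (AR order 2, c_2 = 0):
  (E0) gamma(0) = phi_1 gamma(1) + phi_2 gamma(2) + c_0
  (E1) gamma(1) = phi_1 gamma(0) + phi_2 gamma(1) + c_1
  (E2) gamma(2) = phi_1 gamma(1) + phi_2 gamma(0)
From (E1): gamma(1) = A gamma(0) + B with
  A = phi_1 / (1 - phi_2) = -0.172 / 1.665 = -0.103303,   B = c_1 / (1 - phi_2) = 0 / 1.665 = 0.
Insert (E2) into (E0): gamma(0) (1 - phi_2^2) = phi_1 (1 + phi_2) gamma(1) + c_0.
  phi_1 (1 + phi_2) = (-0.172)(0.335) = -0.05762,   1 - phi_2^2 = 0.557775.
Replace gamma(1) by A gamma(0) + B and collect gamma(0):
  gamma(0) [0.557775 - (-0.05762)(-0.103303)] = c_0 = 2
  gamma(0) * 0.551823 = 2
  gamma(0) = 2 / 0.551823 = 3.624353.
Therefore gamma(0) = 3.6244 (to 4 decimal places).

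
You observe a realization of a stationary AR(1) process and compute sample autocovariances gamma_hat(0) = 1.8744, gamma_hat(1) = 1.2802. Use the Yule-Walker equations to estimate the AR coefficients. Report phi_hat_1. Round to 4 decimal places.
\hat\phi_{1} = 0.6830

The Yule-Walker equations for an AR(p) process read, in matrix form,
  Gamma_p phi = r_p,   with   (Gamma_p)_{ij} = gamma(|i - j|),
                       (r_p)_i = gamma(i),   i,j = 1..p.
Substitute the sample gammas (Toeplitz matrix and right-hand side of size 1):
  Gamma_p = [[1.8744]]
  r_p     = [1.2802]
With p = 1 this is the single equation gamma(0) phi_1 = gamma(1):
  phi_hat_1 = gamma(1) / gamma(0) = 1.2802 / 1.8744 = 0.6830.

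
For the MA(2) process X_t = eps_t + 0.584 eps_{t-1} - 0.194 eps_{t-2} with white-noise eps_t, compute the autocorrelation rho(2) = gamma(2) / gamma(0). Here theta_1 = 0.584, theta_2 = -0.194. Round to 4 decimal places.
\rho(2) = -0.1407

For an MA(q) process with theta_0 = 1, the autocovariance is
  gamma(k) = sigma^2 * sum_{i=0..q-k} theta_i * theta_{i+k},
and rho(k) = gamma(k) / gamma(0). Sigma^2 cancels.
  numerator   = (1)*(-0.194) = -0.194.
  denominator = (1)^2 + (0.584)^2 + (-0.194)^2 = 1.378692.
  rho(2) = -0.194 / 1.378692 = -0.1407.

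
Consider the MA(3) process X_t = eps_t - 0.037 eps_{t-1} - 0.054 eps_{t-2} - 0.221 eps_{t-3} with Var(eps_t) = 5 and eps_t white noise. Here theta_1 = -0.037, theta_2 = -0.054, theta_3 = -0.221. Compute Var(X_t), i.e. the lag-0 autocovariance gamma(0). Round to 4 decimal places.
\gamma(0) = 5.2656

For an MA(q) process X_t = eps_t + sum_i theta_i eps_{t-i} with
Var(eps_t) = sigma^2, the variance is
  gamma(0) = sigma^2 * (1 + sum_i theta_i^2).
  sum_i theta_i^2 = (-0.037)^2 + (-0.054)^2 + (-0.221)^2 = 0.001369 + 0.002916 + 0.048841 = 0.053126.
  gamma(0) = 5 * (1 + 0.053126) = 5 * 1.053126 = 5.26563, which rounds to 5.2656.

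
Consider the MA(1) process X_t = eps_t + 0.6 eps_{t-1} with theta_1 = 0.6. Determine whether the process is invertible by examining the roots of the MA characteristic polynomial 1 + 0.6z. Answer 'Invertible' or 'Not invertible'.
\text{Invertible}

The MA(q) characteristic polynomial is P(z) = 1 + 0.6z.
Invertibility requires all roots to lie outside the unit circle, i.e. |z| > 1 for every root.
This is linear in z: 1 + (0.6) z = 0  =>  z = -1/(0.6) = -1.666667,  |z| = 1.666667.
Moduli of all roots: 1.6667.
All moduli strictly greater than 1? Yes.
Verdict: Invertible.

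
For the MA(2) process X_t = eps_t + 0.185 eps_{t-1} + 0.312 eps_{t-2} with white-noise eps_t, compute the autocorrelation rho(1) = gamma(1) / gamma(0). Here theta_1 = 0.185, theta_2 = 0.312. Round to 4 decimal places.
\rho(1) = 0.2145

For an MA(q) process with theta_0 = 1, the autocovariance is
  gamma(k) = sigma^2 * sum_{i=0..q-k} theta_i * theta_{i+k},
and rho(k) = gamma(k) / gamma(0). Sigma^2 cancels.
  numerator   = (1)*(0.185) + (0.185)*(0.312) = 0.24272.
  denominator = (1)^2 + (0.185)^2 + (0.312)^2 = 1.131569.
  rho(1) = 0.24272 / 1.131569 = 0.2145.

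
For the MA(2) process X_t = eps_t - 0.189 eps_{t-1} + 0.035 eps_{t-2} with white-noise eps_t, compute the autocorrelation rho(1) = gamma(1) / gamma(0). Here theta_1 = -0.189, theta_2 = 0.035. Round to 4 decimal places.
\rho(1) = -0.1886

For an MA(q) process with theta_0 = 1, the autocovariance is
  gamma(k) = sigma^2 * sum_{i=0..q-k} theta_i * theta_{i+k},
and rho(k) = gamma(k) / gamma(0). Sigma^2 cancels.
  numerator   = (1)*(-0.189) + (-0.189)*(0.035) = -0.195615.
  denominator = (1)^2 + (-0.189)^2 + (0.035)^2 = 1.036946.
  rho(1) = -0.195615 / 1.036946 = -0.1886.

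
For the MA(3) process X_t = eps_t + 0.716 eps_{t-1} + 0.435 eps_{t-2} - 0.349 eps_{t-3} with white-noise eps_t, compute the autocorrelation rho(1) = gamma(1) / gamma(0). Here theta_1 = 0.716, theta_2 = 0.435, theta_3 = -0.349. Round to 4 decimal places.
\rho(1) = 0.4802

For an MA(q) process with theta_0 = 1, the autocovariance is
  gamma(k) = sigma^2 * sum_{i=0..q-k} theta_i * theta_{i+k},
and rho(k) = gamma(k) / gamma(0). Sigma^2 cancels.
  numerator   = (1)*(0.716) + (0.716)*(0.435) + (0.435)*(-0.349) = 0.875645.
  denominator = (1)^2 + (0.716)^2 + (0.435)^2 + (-0.349)^2 = 1.823682.
  rho(1) = 0.875645 / 1.823682 = 0.4802.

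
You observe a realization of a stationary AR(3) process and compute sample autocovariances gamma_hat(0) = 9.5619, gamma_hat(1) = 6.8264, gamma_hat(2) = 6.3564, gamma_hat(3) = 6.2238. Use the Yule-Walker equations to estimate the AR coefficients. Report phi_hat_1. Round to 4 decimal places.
\hat\phi_{1} = 0.4160

The Yule-Walker equations for an AR(p) process read, in matrix form,
  Gamma_p phi = r_p,   with   (Gamma_p)_{ij} = gamma(|i - j|),
                       (r_p)_i = gamma(i),   i,j = 1..p.
Substitute the sample gammas (Toeplitz matrix and right-hand side of size 3):
  Gamma_p = [[9.5619, 6.8264, 6.3564], [6.8264, 9.5619, 6.8264], [6.3564, 6.8264, 9.5619]]
  r_p     = [6.8264, 6.3564, 6.2238]
Written out (R1..R3):
  (R1) 9.5619 phi_1 + 6.8264 phi_2 + 6.3564 phi_3 = 6.8264
  (R2) 6.8264 phi_1 + 9.5619 phi_2 + 6.8264 phi_3 = 6.3564
  (R3) 6.3564 phi_1 + 6.8264 phi_2 + 9.5619 phi_3 = 6.2238
Gaussian elimination:
  R2 <- R2 - (6.8264/9.5619) R1 = R2 - (0.713917) R1:  4.688419 phi_2 + 2.28846 phi_3 = 1.482919
  R3 <- R3 - (6.3564/9.5619) R1 = R3 - (0.664763) R1:  2.28846 phi_2 + 5.336399 phi_3 = 1.68586
  R3 <- R3 - (2.28846/4.688419) R2 = R3 - (0.488109) R2:  4.219381 phi_3 = 0.962034
Back-substitution:
  phi_hat_3 = 0.962034 / 4.219381 = 0.228004
  phi_hat_2 = (1.482919 - (2.28846)(0.228004)) / 4.688419 = 0.205003
  phi_hat_1 = (6.8264 - (6.8264)(0.205003) - (6.3564)(0.228004)) / 9.5619 = 0.415993
So phi_hat = [0.4160, 0.2050, 0.2280].
Therefore phi_hat_1 = 0.4160.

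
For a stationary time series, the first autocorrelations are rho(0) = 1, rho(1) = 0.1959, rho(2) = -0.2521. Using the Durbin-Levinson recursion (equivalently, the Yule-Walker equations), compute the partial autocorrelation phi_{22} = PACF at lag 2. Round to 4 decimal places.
\phi_{22} = -0.3021

The PACF at lag k is phi_{kk}, the last component of the solution
to the Yule-Walker system G_k phi = r_k where
  (G_k)_{ij} = rho(|i - j|), (r_k)_i = rho(i), i,j = 1..k.
Equivalently, Durbin-Levinson gives phi_{kk} iteratively:
  phi_{11} = rho(1)
  phi_{kk} = [rho(k) - sum_{j=1..k-1} phi_{k-1,j} rho(k-j)]
            / [1 - sum_{j=1..k-1} phi_{k-1,j} rho(j)],
  phi_{k,j} = phi_{k-1,j} - phi_{kk} phi_{k-1,k-j},  j = 1..k-1.
Step k = 1:
  phi_11 = rho(1) = 0.1959.
Step k = 2:
  phi_22 = [rho(2) - phi_11 rho(1)] / [1 - phi_11 rho(1)] = [-0.2521 - (0.1959)(0.1959)] / [1 - (0.1959)(0.1959)]
         = -0.29047681 / 0.96162319 = -0.3021.
Therefore phi_{22} = -0.3021.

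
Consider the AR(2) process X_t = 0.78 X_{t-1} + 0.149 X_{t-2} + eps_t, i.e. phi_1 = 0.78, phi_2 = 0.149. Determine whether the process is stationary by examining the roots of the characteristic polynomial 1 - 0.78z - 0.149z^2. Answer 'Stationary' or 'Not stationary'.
\text{Stationary}

The AR(p) characteristic polynomial is P(z) = 1 - 0.78z - 0.149z^2.
Stationarity requires all roots to lie outside the unit circle, i.e. |z| > 1 for every root.
Set 1 + (-0.78) z + (-0.149) z^2 = 0, i.e. a z^2 + b z + c = 0 with a = -0.149, b = -0.78, c = 1.
Discriminant D = b^2 - 4ac = (-0.78)^2 - 4*(-0.149)*1 = 0.6084 - (-0.596) = 1.2044.
D >= 0, so the roots are real: z = (-b +/- sqrt(D)) / (2a) = (0.78 +/- 1.097452) / (-0.298).
  z_1 = (0.78 + 1.097452) / (-0.298) = -6.3002,   |z_1| = 6.3002.
  z_2 = (0.78 - 1.097452) / (-0.298) = 1.0653,   |z_2| = 1.0653.
Moduli of all roots: 6.3002, 1.0653.
All moduli strictly greater than 1? Yes.
Verdict: Stationary.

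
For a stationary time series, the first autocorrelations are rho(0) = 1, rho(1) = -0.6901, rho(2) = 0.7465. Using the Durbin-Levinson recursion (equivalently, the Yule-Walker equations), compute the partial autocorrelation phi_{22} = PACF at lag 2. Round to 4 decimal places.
\phi_{22} = 0.5160

The PACF at lag k is phi_{kk}, the last component of the solution
to the Yule-Walker system G_k phi = r_k where
  (G_k)_{ij} = rho(|i - j|), (r_k)_i = rho(i), i,j = 1..k.
Equivalently, Durbin-Levinson gives phi_{kk} iteratively:
  phi_{11} = rho(1)
  phi_{kk} = [rho(k) - sum_{j=1..k-1} phi_{k-1,j} rho(k-j)]
            / [1 - sum_{j=1..k-1} phi_{k-1,j} rho(j)],
  phi_{k,j} = phi_{k-1,j} - phi_{kk} phi_{k-1,k-j},  j = 1..k-1.
Step k = 1:
  phi_11 = rho(1) = -0.6901.
Step k = 2:
  phi_22 = [rho(2) - phi_11 rho(1)] / [1 - phi_11 rho(1)] = [0.7465 - (-0.6901)(-0.6901)] / [1 - (-0.6901)(-0.6901)]
         = 0.27026199 / 0.52376199 = 0.516.
Therefore phi_{22} = 0.5160.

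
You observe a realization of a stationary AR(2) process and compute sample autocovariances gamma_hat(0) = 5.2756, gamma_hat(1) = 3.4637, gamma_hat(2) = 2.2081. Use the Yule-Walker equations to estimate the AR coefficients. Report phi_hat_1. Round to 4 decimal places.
\hat\phi_{1} = 0.6710

The Yule-Walker equations for an AR(p) process read, in matrix form,
  Gamma_p phi = r_p,   with   (Gamma_p)_{ij} = gamma(|i - j|),
                       (r_p)_i = gamma(i),   i,j = 1..p.
Substitute the sample gammas (Toeplitz matrix and right-hand side of size 2):
  Gamma_p = [[5.2756, 3.4637], [3.4637, 5.2756]]
  r_p     = [3.4637, 2.2081]
Written out:
  5.2756 phi_1 + 3.4637 phi_2 = 3.4637
  3.4637 phi_1 + 5.2756 phi_2 = 2.2081
Solve by Cramer's rule:
  det = gamma(0)^2 - gamma(1)^2 = (5.2756)^2 - (3.4637)^2 = 27.83195536 - 11.99721769 = 15.83473767
  phi_hat_1 = [gamma(1) gamma(0) - gamma(1) gamma(2)] / det = [(3.4637)(5.2756) - (3.4637)(2.2081)] / 15.83473767 = 10.62489975 / 15.83473767 = 0.671
  phi_hat_2 = [gamma(0) gamma(2) - gamma(1)^2] / det = [(5.2756)(2.2081) - (3.4637)^2] / 15.83473767 = -0.34816533 / 15.83473767 = -0.022
So phi_hat = [0.6710, -0.0220].
Therefore phi_hat_1 = 0.6710.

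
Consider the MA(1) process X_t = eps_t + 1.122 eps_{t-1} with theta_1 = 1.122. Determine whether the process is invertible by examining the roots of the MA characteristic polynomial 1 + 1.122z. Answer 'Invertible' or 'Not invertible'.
\text{Not invertible}

The MA(q) characteristic polynomial is P(z) = 1 + 1.122z.
Invertibility requires all roots to lie outside the unit circle, i.e. |z| > 1 for every root.
This is linear in z: 1 + (1.122) z = 0  =>  z = -1/(1.122) = -0.891266,  |z| = 0.891266.
Moduli of all roots: 0.8913.
All moduli strictly greater than 1? No.
Verdict: Not invertible.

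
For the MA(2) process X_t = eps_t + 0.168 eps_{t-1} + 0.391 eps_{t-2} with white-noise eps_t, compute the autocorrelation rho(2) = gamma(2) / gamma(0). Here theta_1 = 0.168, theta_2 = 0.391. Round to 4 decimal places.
\rho(2) = 0.3310

For an MA(q) process with theta_0 = 1, the autocovariance is
  gamma(k) = sigma^2 * sum_{i=0..q-k} theta_i * theta_{i+k},
and rho(k) = gamma(k) / gamma(0). Sigma^2 cancels.
  numerator   = (1)*(0.391) = 0.391.
  denominator = (1)^2 + (0.168)^2 + (0.391)^2 = 1.181105.
  rho(2) = 0.391 / 1.181105 = 0.3310.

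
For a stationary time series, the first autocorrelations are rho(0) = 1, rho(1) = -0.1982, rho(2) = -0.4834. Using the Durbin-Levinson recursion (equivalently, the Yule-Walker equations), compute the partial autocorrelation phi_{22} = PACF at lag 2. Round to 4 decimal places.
\phi_{22} = -0.5441

The PACF at lag k is phi_{kk}, the last component of the solution
to the Yule-Walker system G_k phi = r_k where
  (G_k)_{ij} = rho(|i - j|), (r_k)_i = rho(i), i,j = 1..k.
Equivalently, Durbin-Levinson gives phi_{kk} iteratively:
  phi_{11} = rho(1)
  phi_{kk} = [rho(k) - sum_{j=1..k-1} phi_{k-1,j} rho(k-j)]
            / [1 - sum_{j=1..k-1} phi_{k-1,j} rho(j)],
  phi_{k,j} = phi_{k-1,j} - phi_{kk} phi_{k-1,k-j},  j = 1..k-1.
Step k = 1:
  phi_11 = rho(1) = -0.1982.
Step k = 2:
  phi_22 = [rho(2) - phi_11 rho(1)] / [1 - phi_11 rho(1)] = [-0.4834 - (-0.1982)(-0.1982)] / [1 - (-0.1982)(-0.1982)]
         = -0.52268324 / 0.96071676 = -0.5441.
Therefore phi_{22} = -0.5441.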